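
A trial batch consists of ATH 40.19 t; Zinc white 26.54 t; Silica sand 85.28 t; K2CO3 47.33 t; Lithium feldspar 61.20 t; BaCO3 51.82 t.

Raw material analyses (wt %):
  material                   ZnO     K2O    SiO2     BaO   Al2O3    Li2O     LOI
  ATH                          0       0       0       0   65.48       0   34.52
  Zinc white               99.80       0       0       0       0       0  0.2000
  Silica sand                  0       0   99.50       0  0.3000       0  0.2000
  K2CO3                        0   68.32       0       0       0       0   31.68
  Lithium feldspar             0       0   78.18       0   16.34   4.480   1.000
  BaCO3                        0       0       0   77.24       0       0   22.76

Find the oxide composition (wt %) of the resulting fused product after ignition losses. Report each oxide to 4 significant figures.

Glass mass = 270.9 t (batch 312.4 − LOI 41.50).
Composition: ZnO 9.779%, K2O 11.94%, SiO2 48.99%, BaO 14.78%, Al2O3 13.50%, Li2O 1.012%

Working values appear with 4-significant-figure rounding in the working; the whole derivation keeps full float precision from start to finish — every reported value is rounded only once — derived quantities (LOI, totals, the yield, six oxide percentages, glass mass) are carried at full precision from the weighed amounts for 270.9 t of glass as set out in the problem or answer text.
Oxide-by-oxide delivered mass:
  ZnO: 26.54·0.9980 = 26.49 t
  K2O: 47.33·0.6832 = 32.34 t
  SiO2: 85.28·0.9950 + 61.20·0.7818 = 132.7 t
  BaO: 51.82·0.7724 = 40.03 t
  Al2O3: 40.19·0.6548 + 85.28·0.003000 + 61.20·0.1634 = 36.57 t
  Li2O: 61.20·0.04480 = 2.742 t
LOI: 40.19·0.3452 + 26.54·0.002000 + 85.28·0.002000 + 47.33·0.3168 + 61.20·0.01000 + 51.82·0.2276 = 41.50 t
Glass = total batch minus LOI = 312.4 − 41.50 = 270.9 t (= the summed oxide contributions)
percent share: oxide ÷ glass, ×100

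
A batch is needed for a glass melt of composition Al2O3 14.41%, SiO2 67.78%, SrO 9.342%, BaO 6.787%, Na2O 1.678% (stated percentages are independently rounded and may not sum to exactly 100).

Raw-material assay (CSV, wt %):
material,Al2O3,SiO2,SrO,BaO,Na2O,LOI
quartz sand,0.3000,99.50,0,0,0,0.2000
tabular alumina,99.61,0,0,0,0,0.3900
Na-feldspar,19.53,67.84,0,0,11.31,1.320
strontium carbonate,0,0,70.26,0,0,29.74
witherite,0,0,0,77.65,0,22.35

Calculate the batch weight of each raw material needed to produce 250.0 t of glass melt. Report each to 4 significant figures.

Batch per 250.0 t glass melt:
  quartz sand: 145.0 t
  tabular alumina: 28.46 t
  Na-feldspar: 37.09 t
  strontium carbonate: 33.24 t
  witherite: 21.85 t
Total batch = 265.6 t; LOI loss = 15.66 t; yield = 94.10%

Full precision is kept in all steps — the intermediate values appear (rounded to four significant figures) alongside each step. Exactly one rounding is applied to each reported value. All derived quantities, including LOI, five oxide percentages, net glass mass, yield, totals, are recomputed starting from the weights per 250.0 t of glass in exact precision as set out in the problem or the answer.
The oxide mass targets at 250.0 t glass melt:
  Al2O3: 14.41% × 250.0 = 36.02 t
  SiO2: 67.78% × 250.0 = 169.4 t
  SrO: 9.342% × 250.0 = 23.36 t
  BaO: 6.787% × 250.0 = 16.97 t
  Na2O: 1.678% × 250.0 = 4.195 t
Verifying the oxide balance working from each reported weight, on the stated basis (delivered sums recover each target net of answer rounding effects):
  Al2O3: 145.0·0.003000 + 28.46·0.9961 + 37.09·0.1953 = 36.03 t (target 36.02 t)
  SiO2: 145.0·0.9950 + 37.09·0.6784 = 169.4 t (target 169.4 t)
  SrO: 33.24·0.7026 = 23.35 t (target 23.36 t)
  BaO: 21.85·0.7765 = 16.97 t (target 16.97 t)
  Na2O: 37.09·0.1131 = 4.195 t (target 4.195 t)
Consistency of the glass mass: Σ batch − LOI loss = 250.0 t (per-oxide target masses sum to 250.0 t; with the basis standing at 250.0 t — a pure rounding effect).
Batch grand total — Σ batch = 265.6 t; the LOI term Σ batch·LOI equals 15.66 t; yield: glass divided by total = 94.10%.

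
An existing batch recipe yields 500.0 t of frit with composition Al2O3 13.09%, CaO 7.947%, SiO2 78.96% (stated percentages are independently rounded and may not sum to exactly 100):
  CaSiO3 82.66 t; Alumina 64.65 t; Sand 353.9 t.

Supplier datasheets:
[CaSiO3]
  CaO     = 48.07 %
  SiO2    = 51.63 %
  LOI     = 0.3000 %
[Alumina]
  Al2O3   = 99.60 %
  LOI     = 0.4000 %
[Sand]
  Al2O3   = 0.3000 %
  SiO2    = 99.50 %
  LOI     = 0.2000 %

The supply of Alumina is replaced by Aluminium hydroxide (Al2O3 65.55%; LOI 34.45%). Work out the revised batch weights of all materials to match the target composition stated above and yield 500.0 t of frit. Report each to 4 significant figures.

Revised batch per 500.0 t frit:
  CaSiO3: 82.66 t
  Aluminium hydroxide: 98.23 t
  Sand: 353.9 t
Total batch = 534.8 t; LOI loss = 34.80 t

All arithmetic keeps exact precision end to end. Rounding to four significant digits applies to every mid-chain value as printed; every reported result takes a single rounding. The derived quantities, including totals, glass mass, the three compositions, LOI, the yield, are computed using the weight values on 500.0 t of glass at exact precision, as given in either problem or answer.
Oxide mass targets, per 500.0 t frit:
  Al2O3: 13.09% × 500.0 = 65.45 t
  CaO: 7.947% × 500.0 = 39.74 t
  SiO2: 78.96% × 500.0 = 394.8 t
A balance pass over the oxides, using the reported weights, under the basis named above (delivered sums recover each target modulo rounding of the values):
  Al2O3: 98.23·0.6555 + 353.9·0.003000 = 65.45 t (target 65.45 t)
  CaO: 82.66·0.4807 = 39.73 t (target 39.74 t)
  SiO2: 82.66·0.5163 + 353.9·0.9950 = 394.8 t (target 394.8 t)
Glass-mass sanity pass: batch Σ − ignition loss = 500.0 t (the Σ of target masses is 500.0 t; versus the stated basis of 500.0 t — a pure rounding effect).
Whole-batch sum: Σ batch = 534.8 t; ignition loss, Σ(batch × LOI) = 34.80 t; yield: glass divided by total = 93.49%.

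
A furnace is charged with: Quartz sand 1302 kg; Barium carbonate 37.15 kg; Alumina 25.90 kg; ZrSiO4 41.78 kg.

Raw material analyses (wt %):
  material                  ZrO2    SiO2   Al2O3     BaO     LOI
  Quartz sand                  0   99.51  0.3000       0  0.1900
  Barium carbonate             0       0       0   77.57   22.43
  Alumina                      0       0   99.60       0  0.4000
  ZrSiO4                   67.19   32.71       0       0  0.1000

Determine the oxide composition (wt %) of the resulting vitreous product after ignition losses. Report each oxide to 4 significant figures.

Exact precision is carried at every stage. Mid-chain values are rounded to four significant digits when quoted; every reported number takes a single rounding — all derived quantities are carried from the batch weights for 1396 kg of glass at full precision (the totals, LOI, glass mass, the four compositions, yield), exactly as shown in the problem or answer text.
Oxide masses out of the charge:
  ZrO2: 41.78·0.6719 = 28.07 kg
  SiO2: 1302·0.9951 + 41.78·0.3271 = 1309 kg
  Al2O3: 1302·0.003000 + 25.90·0.9960 = 29.70 kg
  BaO: 37.15·0.7757 = 28.82 kg
LOI: 1302·0.001900 + 37.15·0.2243 + 25.90·0.004000 + 41.78·0.001000 = 10.95 kg
The glass mass, total less LOI, = 1407 − 10.95 = 1396 kg (matching Σ of the oxides)
percent by weight: oxide/glass ×100

Glass mass = 1396 kg (batch 1407 − LOI 10.95).
Composition: ZrO2 2.011%, SiO2 93.80%, Al2O3 2.128%, BaO 2.064%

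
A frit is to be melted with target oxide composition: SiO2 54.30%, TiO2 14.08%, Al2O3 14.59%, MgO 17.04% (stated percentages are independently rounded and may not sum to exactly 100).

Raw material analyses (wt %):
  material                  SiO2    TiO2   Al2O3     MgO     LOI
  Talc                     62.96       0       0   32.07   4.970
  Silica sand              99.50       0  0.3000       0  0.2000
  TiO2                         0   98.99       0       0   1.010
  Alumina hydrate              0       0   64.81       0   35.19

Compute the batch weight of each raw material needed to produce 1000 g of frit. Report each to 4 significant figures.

Batch per 1000 g frit:
  Talc: 531.3 g
  Silica sand: 209.5 g
  TiO2: 142.2 g
  Alumina hydrate: 224.1 g
Total batch = 1107 g; LOI loss = 107.1 g; yield = 90.32%

Each numeric step holds full precision through every step; values along the way appear rounded to four significant figures across the worked steps; each reported number includes exactly one rounding; the derived quantities, including the totals, net glass mass, the yield, the four compositions, LOI, are carried from the weighed amounts for 1000 g of glass in full precision as written in problem or answer.
Per-oxide target masses for 1000 g frit:
  SiO2: 54.30% × 1000 = 543.0 g
  TiO2: 14.08% × 1000 = 140.8 g
  Al2O3: 14.59% × 1000 = 145.9 g
  MgO: 17.04% × 1000 = 170.4 g
Mass-balance tally per oxide from the weights as reported, for the quoted basis mass (every target is met by its sum inside rounding margins):
  SiO2: 531.3·0.6296 + 209.5·0.9950 = 543.0 g (target 543.0 g)
  TiO2: 142.2·0.9899 = 140.8 g (target 140.8 g)
  Al2O3: 209.5·0.003000 + 224.1·0.6481 = 145.9 g (target 145.9 g)
  MgO: 531.3·0.3207 = 170.4 g (target 170.4 g)
Mass balance on the glass: total batch − LOI = 1000 g (per-oxide target masses sum to 1000 g; the stated basis being 1000 g — differing by rounding only).
Adding the batch up: Σ batch = 1107 g; Σ batch·LOI gives LOI loss = 107.1 g; yield: glass divided by total = 90.32%.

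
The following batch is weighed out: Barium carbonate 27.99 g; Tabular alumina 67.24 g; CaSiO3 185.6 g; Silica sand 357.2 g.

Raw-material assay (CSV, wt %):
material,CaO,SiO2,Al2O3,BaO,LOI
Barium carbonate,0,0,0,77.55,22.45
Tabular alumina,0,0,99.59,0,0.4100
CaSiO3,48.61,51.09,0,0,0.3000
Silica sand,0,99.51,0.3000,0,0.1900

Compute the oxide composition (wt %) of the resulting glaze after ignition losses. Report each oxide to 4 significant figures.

Glass mass = 630.2 g (batch 638.0 − LOI 7.795).
Composition: CaO 14.32%, SiO2 71.45%, Al2O3 10.80%, BaO 3.444%

In-progress results are shown, with 4-significant-digit rounding, in the printout — full precision is kept all the way through — a single rounding produces every reported value; all derived quantities, which include glass mass, four oxide percentages, ignition loss, yield, the totals, are re-derived in exact precision, as quoted within the question or the answer, from the weighed amounts on 630.2 g of glass.
Oxide masses out of the charge:
  CaO: 185.6·0.4861 = 90.22 g
  SiO2: 185.6·0.5109 + 357.2·0.9951 = 450.3 g
  Al2O3: 67.24·0.9959 + 357.2·0.003000 = 68.04 g
  BaO: 27.99·0.7755 = 21.71 g
LOI: 27.99·0.2245 + 67.24·0.004100 + 185.6·0.003000 + 357.2·0.001900 = 7.795 g
Resulting glass, batch − LOI: 638.0 − 7.795 = 630.2 g (= Σ oxide masses)
percent share: oxide ÷ glass, ×100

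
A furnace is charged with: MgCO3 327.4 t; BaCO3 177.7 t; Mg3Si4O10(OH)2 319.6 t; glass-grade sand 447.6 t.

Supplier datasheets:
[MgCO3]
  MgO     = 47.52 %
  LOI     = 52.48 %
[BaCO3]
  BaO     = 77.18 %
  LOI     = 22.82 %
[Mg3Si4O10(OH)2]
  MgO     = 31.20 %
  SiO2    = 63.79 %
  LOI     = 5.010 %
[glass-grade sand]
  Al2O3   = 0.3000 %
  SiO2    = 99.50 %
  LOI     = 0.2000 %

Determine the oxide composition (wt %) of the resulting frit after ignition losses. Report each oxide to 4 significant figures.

The intermediate values are printed (rounded to four significant digits) on the page — the whole derivation runs at full float precision at all times — each reported figure is rounded a single time. All derived quantities are computed in exact precision (net glass mass, ignition loss, four oxide percentages, the yield, the totals) from the batch weights for 1043 t of glass as written in question or answer.
What the batch supplies per oxide:
  MgO: 327.4·0.4752 + 319.6·0.3120 = 255.3 t
  Al2O3: 447.6·0.003000 = 1.343 t
  SiO2: 319.6·0.6379 + 447.6·0.9950 = 649.2 t
  BaO: 177.7·0.7718 = 137.1 t
LOI: 327.4·0.5248 + 177.7·0.2282 + 319.6·0.05010 + 447.6·0.002000 = 229.3 t
Resulting glass, batch − LOI: 1272 − 229.3 = 1043 t (= the summed oxide contributions)
wt % = oxide mass / glass mass × 100

Glass mass = 1043 t (batch 1272 − LOI 229.3).
Composition: MgO 24.48%, Al2O3 0.1287%, SiO2 62.25%, BaO 13.15%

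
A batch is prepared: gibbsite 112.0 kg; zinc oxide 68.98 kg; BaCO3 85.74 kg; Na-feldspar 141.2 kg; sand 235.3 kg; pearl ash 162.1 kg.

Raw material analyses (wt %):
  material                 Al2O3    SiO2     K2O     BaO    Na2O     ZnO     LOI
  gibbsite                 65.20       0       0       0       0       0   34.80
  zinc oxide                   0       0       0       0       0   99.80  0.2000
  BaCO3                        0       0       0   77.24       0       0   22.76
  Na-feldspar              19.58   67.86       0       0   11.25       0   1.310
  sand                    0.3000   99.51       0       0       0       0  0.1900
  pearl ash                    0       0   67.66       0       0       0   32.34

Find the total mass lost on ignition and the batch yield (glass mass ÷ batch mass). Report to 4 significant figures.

The intermediate values appear with 4-significant-digit rounding when written out — the working math carries exact precision through the solve. Every reported number carries a single rounding; the derived quantities (net glass mass, ignition loss, the totals, yield, six oxide percentages) are computed in full precision from the weighed amounts at 692.0 kg of glass, as set out in problem or answer.
Each material's LOI contribution:
  gibbsite: 112.0 × 0.3480 = 38.98 kg
  zinc oxide: 68.98 × 0.002000 = 0.1380 kg
  BaCO3: 85.74 × 0.2276 = 19.51 kg
  Na-feldspar: 141.2 × 0.01310 = 1.850 kg
  sand: 235.3 × 0.001900 = 0.4471 kg
  pearl ash: 162.1 × 0.3234 = 52.42 kg
Total LOI = 113.3 kg
Glass = batch − LOI = 805.3 − 113.3 = 692.0 kg

LOI loss = 113.3 kg; glass = 692.0 kg; yield = 85.93%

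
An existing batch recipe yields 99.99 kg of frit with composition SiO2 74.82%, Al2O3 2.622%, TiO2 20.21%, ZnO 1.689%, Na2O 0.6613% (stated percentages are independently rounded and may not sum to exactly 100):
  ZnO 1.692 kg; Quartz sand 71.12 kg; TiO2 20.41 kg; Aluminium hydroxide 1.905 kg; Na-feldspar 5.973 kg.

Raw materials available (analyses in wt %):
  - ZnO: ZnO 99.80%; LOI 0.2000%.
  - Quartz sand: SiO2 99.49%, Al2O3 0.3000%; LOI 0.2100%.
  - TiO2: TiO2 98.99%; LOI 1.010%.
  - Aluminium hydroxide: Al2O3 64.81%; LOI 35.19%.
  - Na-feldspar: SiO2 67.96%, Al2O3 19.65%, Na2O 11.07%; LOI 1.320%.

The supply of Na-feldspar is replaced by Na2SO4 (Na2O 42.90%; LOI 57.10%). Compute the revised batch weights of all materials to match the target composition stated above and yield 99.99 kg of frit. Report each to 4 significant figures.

Revised batch per 99.99 kg frit:
  ZnO: 1.692 kg
  Quartz sand: 75.20 kg
  TiO2: 20.41 kg
  Aluminium hydroxide: 3.697 kg
  Na2SO4: 1.541 kg
Total batch = 102.5 kg; LOI loss = 2.548 kg

Working values are displayed, rounded to 4 significant digits, as written. Every computation maintains exact precision at all times. Each reported result undergoes a single rounding. All derived quantities, including net glass mass, the totals, yield, LOI, five oxide percentages, are recomputed using the weight values on 99.99 kg of glass in full precision as set out in the question or the answer.
Oxide-by-oxide targets in 99.99 kg frit:
  SiO2: 74.82% × 99.99 = 74.81 kg
  Al2O3: 2.622% × 99.99 = 2.622 kg
  TiO2: 20.21% × 99.99 = 20.21 kg
  ZnO: 1.689% × 99.99 = 1.689 kg
  Na2O: 0.6613% × 99.99 = 0.6612 kg
Verifying the oxide balance given the weights on record, per the basis as stated (each sum matches its target mass modulo rounding of the values):
  SiO2: 75.20·0.9949 = 74.82 kg (target 74.81 kg)
  Al2O3: 75.20·0.003000 + 3.697·0.6481 = 2.622 kg (target 2.622 kg)
  TiO2: 20.41·0.9899 = 20.20 kg (target 20.21 kg)
  ZnO: 1.692·0.9980 = 1.689 kg (target 1.689 kg)
  Na2O: 1.541·0.4290 = 0.6611 kg (target 0.6612 kg)
Glass-mass sanity pass: Σ batch − LOI loss = 99.99 kg (summing oxide targets gives 99.99 kg; basis as stated: 99.99 kg — any gap is answer rounding).
Whole-batch sum: Σ batch = 102.5 kg; LOI removed, Σ of batch·LOI: 2.548 kg; the yield ratio, glass ÷ batch: 97.51%.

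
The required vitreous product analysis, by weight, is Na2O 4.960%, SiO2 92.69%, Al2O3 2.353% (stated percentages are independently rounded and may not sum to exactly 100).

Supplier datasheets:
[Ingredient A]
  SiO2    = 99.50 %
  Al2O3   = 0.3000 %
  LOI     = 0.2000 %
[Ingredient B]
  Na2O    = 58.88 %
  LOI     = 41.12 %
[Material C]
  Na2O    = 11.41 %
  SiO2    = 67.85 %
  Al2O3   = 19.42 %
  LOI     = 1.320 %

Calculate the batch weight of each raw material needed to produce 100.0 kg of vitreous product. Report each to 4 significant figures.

All arithmetic holds full precision in every operation. Values along the way are displayed with 4-significant-digit rounding as written — each reported result sees exactly one rounding — the derived quantities (three oxide percentages, yield, net glass mass, totals, ignition loss) are recomputed from the weighed amounts per 100.0 kg of glass in full float precision exactly as printed in either problem or answer.
Target oxide masses per 100.0 kg vitreous product:
  Na2O: 4.960% × 100.0 = 4.960 kg
  SiO2: 92.69% × 100.0 = 92.69 kg
  Al2O3: 2.353% × 100.0 = 2.353 kg
Sums-versus-targets review with the batch weights as given, versus the basis set out (each sum matches its target mass given rounding of the digits):
  Na2O: 6.333·0.5888 + 10.79·0.1141 = 4.960 kg (target 4.960 kg)
  SiO2: 85.80·0.9950 + 10.79·0.6785 = 92.69 kg (target 92.69 kg)
  Al2O3: 85.80·0.003000 + 10.79·0.1942 = 2.353 kg (target 2.353 kg)
The glass-mass cross-check: Σ batch − LOI loss = 100.0 kg (oxide target masses add up to 100.0 kg; the stated basis being 100.0 kg — deltas are rounding alone).
Whole-batch sum: Σ batch = 102.9 kg; loss to ignition Σ batch·LOI = 2.918 kg; yield: glass divided by total = 97.16%.

Batch per 100.0 kg vitreous product:
  Ingredient A: 85.80 kg
  Ingredient B: 6.333 kg
  Material C: 10.79 kg
Total batch = 102.9 kg; LOI loss = 2.918 kg; yield = 97.16%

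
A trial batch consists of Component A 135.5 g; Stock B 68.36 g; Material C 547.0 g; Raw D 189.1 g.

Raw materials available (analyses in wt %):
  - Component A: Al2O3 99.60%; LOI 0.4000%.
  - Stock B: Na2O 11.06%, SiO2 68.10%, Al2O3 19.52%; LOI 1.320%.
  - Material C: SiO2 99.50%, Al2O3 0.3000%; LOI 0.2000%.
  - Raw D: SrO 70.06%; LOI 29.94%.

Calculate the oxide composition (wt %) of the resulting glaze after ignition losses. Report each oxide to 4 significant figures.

Glass mass = 880.8 g (batch 940.0 − LOI 59.15).
Composition: Na2O 0.8584%, SiO2 67.08%, SrO 15.04%, Al2O3 17.02%

Working values appear with 4-significant-figure rounding in the working; all arithmetic keeps full precision from start to finish — exactly one rounding lands on each reported figure; the derived quantities (four oxide percentages, totals, yield, ignition loss, glass mass) are re-derived from the batch weights at 880.8 g of glass at full float precision, as given in either problem or answer.
Mass of each oxide from the mix:
  Na2O: 68.36·0.1106 = 7.561 g
  SiO2: 68.36·0.6810 + 547.0·0.9950 = 590.8 g
  SrO: 189.1·0.7006 = 132.5 g
  Al2O3: 135.5·0.9960 + 68.36·0.1952 + 547.0·0.003000 = 149.9 g
LOI: 135.5·0.004000 + 68.36·0.01320 + 547.0·0.002000 + 189.1·0.2994 = 59.15 g
Net of LOI, the glass mass = 940.0 − 59.15 = 880.8 g (= Σ oxide masses)
oxide / glass × 100 gives the wt %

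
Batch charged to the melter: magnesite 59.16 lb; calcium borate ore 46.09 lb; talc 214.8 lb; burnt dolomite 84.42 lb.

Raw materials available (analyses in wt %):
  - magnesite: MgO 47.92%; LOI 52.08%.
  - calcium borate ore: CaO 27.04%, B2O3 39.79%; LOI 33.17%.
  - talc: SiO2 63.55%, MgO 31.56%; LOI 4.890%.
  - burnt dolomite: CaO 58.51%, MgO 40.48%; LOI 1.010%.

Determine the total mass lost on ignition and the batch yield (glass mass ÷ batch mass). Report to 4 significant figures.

LOI loss = 57.45 lb; glass = 347.0 lb; yield = 85.80%

The whole derivation holds exact precision end to end; the intermediate values are displayed (rounded to 4 significant figures) within the worked lines; exactly one rounding is applied to every reported result; derived quantities, which include the totals, net glass mass, LOI, yield, the four compositions, are rebuilt at full precision, as set out in the problem or the answer, from the batch weights on 347.0 lb of glass.
Per-material ignition loss:
  magnesite: 59.16 × 0.5208 = 30.81 lb
  calcium borate ore: 46.09 × 0.3317 = 15.29 lb
  talc: 214.8 × 0.04890 = 10.50 lb
  burnt dolomite: 84.42 × 0.01010 = 0.8526 lb
Total LOI = 57.45 lb
Glass = batch − LOI = 404.5 − 57.45 = 347.0 lb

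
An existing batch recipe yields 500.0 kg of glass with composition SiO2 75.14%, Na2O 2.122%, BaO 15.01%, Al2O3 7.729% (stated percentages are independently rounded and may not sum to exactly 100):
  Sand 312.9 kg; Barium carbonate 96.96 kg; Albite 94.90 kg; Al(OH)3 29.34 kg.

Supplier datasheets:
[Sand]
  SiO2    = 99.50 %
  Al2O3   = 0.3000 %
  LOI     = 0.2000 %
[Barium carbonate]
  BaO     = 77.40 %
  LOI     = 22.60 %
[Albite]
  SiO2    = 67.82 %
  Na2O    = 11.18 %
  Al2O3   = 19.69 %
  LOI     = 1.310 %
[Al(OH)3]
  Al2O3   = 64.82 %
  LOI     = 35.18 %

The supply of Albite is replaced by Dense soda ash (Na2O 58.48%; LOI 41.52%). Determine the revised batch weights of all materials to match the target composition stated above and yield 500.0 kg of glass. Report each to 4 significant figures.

The intermediate values appear, with 4-significant-figure rounding, at each printed step; the whole derivation carries exact precision all the way through — every reported result is rounded just once; derived quantities are carried from the weighed amounts for 500.0 kg of glass in full float precision (four oxide percentages, the yield, ignition loss, the totals, glass mass), exactly as printed in question or answer.
Oxide-by-oxide targets in 500.0 kg glass:
  SiO2: 75.14% × 500.0 = 375.7 kg
  Na2O: 2.122% × 500.0 = 10.61 kg
  BaO: 15.01% × 500.0 = 75.05 kg
  Al2O3: 7.729% × 500.0 = 38.65 kg
A balance pass over the oxides, on the weights just shown, on the stated basis (summed amounts equal target values within answer rounding):
  SiO2: 377.6·0.9950 = 375.7 kg (target 375.7 kg)
  Na2O: 18.14·0.5848 = 10.61 kg (target 10.61 kg)
  BaO: 96.96·0.7740 = 75.05 kg (target 75.05 kg)
  Al2O3: 377.6·0.003000 + 57.87·0.6482 = 38.64 kg (target 38.65 kg)
Consistency of the glass mass: total batch − LOI = 500.0 kg (targets for the oxides total 500.0 kg; against the stated basis, 500.0 kg — rounding explains the deltas).
Adding the batch up: Σ batch = 550.6 kg; loss to ignition Σ batch·LOI = 50.56 kg; the yield ratio, glass ÷ batch: 90.82%.

Revised batch per 500.0 kg glass:
  Sand: 377.6 kg
  Barium carbonate: 96.96 kg
  Dense soda ash: 18.14 kg
  Al(OH)3: 57.87 kg
Total batch = 550.6 kg; LOI loss = 50.56 kg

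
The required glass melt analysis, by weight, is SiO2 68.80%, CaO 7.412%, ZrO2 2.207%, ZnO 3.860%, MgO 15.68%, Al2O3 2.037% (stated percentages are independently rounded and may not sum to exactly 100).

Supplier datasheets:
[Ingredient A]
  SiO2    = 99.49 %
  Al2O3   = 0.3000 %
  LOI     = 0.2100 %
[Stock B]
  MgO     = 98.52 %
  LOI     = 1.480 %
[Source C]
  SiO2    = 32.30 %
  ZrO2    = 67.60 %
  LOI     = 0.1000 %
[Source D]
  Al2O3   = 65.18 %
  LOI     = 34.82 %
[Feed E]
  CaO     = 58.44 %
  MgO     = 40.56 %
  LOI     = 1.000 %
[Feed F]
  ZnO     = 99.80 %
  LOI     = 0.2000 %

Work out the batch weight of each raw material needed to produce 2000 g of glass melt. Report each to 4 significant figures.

Values along the way are shown, rounded to 4 significant digits, alongside each step — the whole derivation runs at exact precision all the way through; exactly one rounding is applied to each reported number — all derived quantities, which include yield, glass mass, ignition loss, the totals, six oxide percentages, are rebuilt at full float precision, as given in the problem or answer text, using the weight values for 2000 g of glass.
The oxide mass targets at 2000 g glass melt:
  SiO2: 68.80% × 2000 = 1376 g
  CaO: 7.412% × 2000 = 148.2 g
  ZrO2: 2.207% × 2000 = 44.14 g
  ZnO: 3.860% × 2000 = 77.20 g
  MgO: 15.68% × 2000 = 313.6 g
  Al2O3: 2.037% × 2000 = 40.74 g
Sums-versus-targets review working from each reported weight, at the basis given (delivered sums recover each target inside rounding margins):
  SiO2: 1362·0.9949 + 65.30·0.3230 = 1376 g (target 1376 g)
  CaO: 253.7·0.5844 = 148.3 g (target 148.2 g)
  ZrO2: 65.30·0.6760 = 44.14 g (target 44.14 g)
  ZnO: 77.35·0.9980 = 77.20 g (target 77.20 g)
  MgO: 213.9·0.9852 + 253.7·0.4056 = 313.6 g (target 313.6 g)
  Al2O3: 1362·0.003000 + 56.24·0.6518 = 40.74 g (target 40.74 g)
Glass-mass bookkeeping: net batch after ignition = 2000 g (per-oxide target masses sum to 2000 g; against the stated basis, 2000 g — deltas are rounding alone).
Summing the batch: Σ batch = 2028 g; Σ batch·LOI gives LOI loss = 28.37 g; as yield: glass ÷ batch → 98.60%.

Batch per 2000 g glass melt:
  Ingredient A: 1362 g
  Stock B: 213.9 g
  Source C: 65.30 g
  Source D: 56.24 g
  Feed E: 253.7 g
  Feed F: 77.35 g
Total batch = 2028 g; LOI loss = 28.37 g; yield = 98.60%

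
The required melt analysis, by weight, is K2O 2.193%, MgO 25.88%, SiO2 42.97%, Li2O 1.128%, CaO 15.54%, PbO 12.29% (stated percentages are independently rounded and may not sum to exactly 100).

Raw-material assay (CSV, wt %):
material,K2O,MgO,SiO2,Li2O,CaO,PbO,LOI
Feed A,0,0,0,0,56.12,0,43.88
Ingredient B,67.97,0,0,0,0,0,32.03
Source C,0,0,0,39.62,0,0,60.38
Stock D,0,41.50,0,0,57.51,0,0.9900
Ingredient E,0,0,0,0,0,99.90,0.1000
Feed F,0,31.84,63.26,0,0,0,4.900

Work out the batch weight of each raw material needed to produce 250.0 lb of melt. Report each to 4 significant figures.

Batch per 250.0 lb melt:
  Feed A: 42.98 lb
  Ingredient B: 8.066 lb
  Source C: 7.118 lb
  Stock D: 25.62 lb
  Ingredient E: 30.76 lb
  Feed F: 169.8 lb
Total batch = 284.3 lb; LOI loss = 34.35 lb; yield = 87.92%

In-progress results appear (rounded to 4 significant digits) between the steps — all internal work runs at full float precision all the way through; exactly one rounding is applied to every reported figure — the derived quantities are recomputed from the batch weights per 250.0 lb of glass at full float precision (net glass mass, totals, the six compositions, the yield, ignition loss) as given in the problem or the answer.
Target oxide masses per 250.0 lb melt:
  K2O: 2.193% × 250.0 = 5.482 lb
  MgO: 25.88% × 250.0 = 64.70 lb
  SiO2: 42.97% × 250.0 = 107.4 lb
  Li2O: 1.128% × 250.0 = 2.820 lb
  CaO: 15.54% × 250.0 = 38.85 lb
  PbO: 12.29% × 250.0 = 30.72 lb
Mass-balance tally per oxide with the batch weights as given, versus the basis set out (target by target, the sums agree exact up to rounding of places):
  K2O: 8.066·0.6797 = 5.482 lb (target 5.482 lb)
  MgO: 25.62·0.4150 + 169.8·0.3184 = 64.70 lb (target 64.70 lb)
  SiO2: 169.8·0.6326 = 107.4 lb (target 107.4 lb)
  Li2O: 7.118·0.3962 = 2.820 lb (target 2.820 lb)
  CaO: 42.98·0.5612 + 25.62·0.5751 = 38.85 lb (target 38.85 lb)
  PbO: 30.76·0.9990 = 30.73 lb (target 30.72 lb)
Glass-mass bookkeeping: total batch − LOI = 250.0 lb (summing oxide targets gives 250.0 lb; against the stated basis, 250.0 lb — gaps are rounding artifacts).
Total batch = Σ batch = 284.3 lb; Σ batch·LOI gives LOI loss = 34.35 lb; yield = glass ÷ total batch = 87.92%.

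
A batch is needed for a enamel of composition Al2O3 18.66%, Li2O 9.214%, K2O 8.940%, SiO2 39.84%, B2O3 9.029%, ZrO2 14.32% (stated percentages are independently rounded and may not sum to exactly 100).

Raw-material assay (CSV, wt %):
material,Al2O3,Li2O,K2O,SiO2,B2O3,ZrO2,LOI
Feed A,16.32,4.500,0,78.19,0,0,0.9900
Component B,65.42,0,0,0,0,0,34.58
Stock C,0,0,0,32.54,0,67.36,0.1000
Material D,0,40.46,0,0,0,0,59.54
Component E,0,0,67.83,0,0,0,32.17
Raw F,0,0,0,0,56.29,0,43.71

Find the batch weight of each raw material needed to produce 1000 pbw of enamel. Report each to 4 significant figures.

Batch per 1000 pbw enamel:
  Feed A: 421.1 pbw
  Component B: 180.2 pbw
  Stock C: 212.6 pbw
  Material D: 180.9 pbw
  Component E: 131.8 pbw
  Raw F: 160.4 pbw
Total batch = 1287 pbw; LOI loss = 286.9 pbw; yield = 77.71%

Each numeric step carries full float precision end to end — the intermediate values are displayed, rounded to four significant figures, within the worked lines. Every reported value is rounded exactly once — all derived quantities (totals, glass mass, the six compositions, LOI, yield) are computed from the weighed amounts at 1000 pbw of glass at full precision, precisely as stated by the problem or answer text.
Per-oxide target masses for 1000 pbw enamel:
  Al2O3: 18.66% × 1000 = 186.6 pbw
  Li2O: 9.214% × 1000 = 92.14 pbw
  K2O: 8.940% × 1000 = 89.40 pbw
  SiO2: 39.84% × 1000 = 398.4 pbw
  B2O3: 9.029% × 1000 = 90.29 pbw
  ZrO2: 14.32% × 1000 = 143.2 pbw
Balance tally, oxide-wise, from the weights as reported, versus the basis set out (each sum matches its target mass once rounding is allowed for):
  Al2O3: 421.1·0.1632 + 180.2·0.6542 = 186.6 pbw (target 186.6 pbw)
  Li2O: 421.1·0.04500 + 180.9·0.4046 = 92.14 pbw (target 92.14 pbw)
  K2O: 131.8·0.6783 = 89.40 pbw (target 89.40 pbw)
  SiO2: 421.1·0.7819 + 212.6·0.3254 = 398.4 pbw (target 398.4 pbw)
  B2O3: 160.4·0.5629 = 90.29 pbw (target 90.29 pbw)
  ZrO2: 212.6·0.6736 = 143.2 pbw (target 143.2 pbw)
Glass-mass sanity pass: whole batch net of LOI = 1000 pbw (the Σ of target masses is 1000 pbw; with the basis standing at 1000 pbw — differing by rounding only).
Summing the batch: Σ batch = 1287 pbw; LOI removed, Σ of batch·LOI: 286.9 pbw; as yield: glass ÷ batch → 77.71%.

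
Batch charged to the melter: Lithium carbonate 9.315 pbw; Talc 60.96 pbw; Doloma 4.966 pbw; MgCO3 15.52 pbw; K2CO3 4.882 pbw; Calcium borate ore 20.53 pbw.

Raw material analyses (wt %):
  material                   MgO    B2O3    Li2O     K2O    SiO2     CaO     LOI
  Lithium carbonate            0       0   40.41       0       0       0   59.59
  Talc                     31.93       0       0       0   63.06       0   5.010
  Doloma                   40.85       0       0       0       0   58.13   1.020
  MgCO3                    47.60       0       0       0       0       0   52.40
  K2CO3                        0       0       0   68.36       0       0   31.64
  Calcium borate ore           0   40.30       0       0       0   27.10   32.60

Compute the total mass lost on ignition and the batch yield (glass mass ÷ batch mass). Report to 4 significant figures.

LOI loss = 25.03 pbw; glass = 91.15 pbw; yield = 78.46%

Mid-chain values are displayed, with 4-significant-figure rounding, alongside each step; every computation keeps full precision in every operation; a single rounding finalizes every reported figure — the derived quantities are re-derived from the batch weights per 91.15 pbw of glass in full precision (six oxide percentages, totals, ignition loss, the yield, glass mass) precisely as stated by the problem or the answer.
Each material's LOI contribution:
  Lithium carbonate: 9.315 × 0.5959 = 5.551 pbw
  Talc: 60.96 × 0.05010 = 3.054 pbw
  Doloma: 4.966 × 0.01020 = 0.05065 pbw
  MgCO3: 15.52 × 0.5240 = 8.132 pbw
  K2CO3: 4.882 × 0.3164 = 1.545 pbw
  Calcium borate ore: 20.53 × 0.3260 = 6.693 pbw
Total LOI = 25.03 pbw
Glass = batch − LOI = 116.2 − 25.03 = 91.15 pbw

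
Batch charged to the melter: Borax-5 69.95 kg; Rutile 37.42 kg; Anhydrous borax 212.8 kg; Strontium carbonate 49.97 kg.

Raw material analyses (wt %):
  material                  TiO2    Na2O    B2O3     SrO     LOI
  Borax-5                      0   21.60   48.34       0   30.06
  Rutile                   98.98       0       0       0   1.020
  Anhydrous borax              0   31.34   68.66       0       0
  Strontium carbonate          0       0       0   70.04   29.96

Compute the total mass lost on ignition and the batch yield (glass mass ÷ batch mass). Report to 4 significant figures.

LOI loss = 36.38 kg; glass = 333.8 kg; yield = 90.17%

All arithmetic maintains full float precision in all steps; working values are displayed with 4-significant-figure rounding within the worked lines; a single rounding completes each reported result. The derived quantities are recomputed from the weighed amounts per 333.8 kg of glass in full precision (the yield, net glass mass, four oxide percentages, the totals, ignition loss) as quoted within the problem or answer text.
Ignition loss by material:
  Borax-5: 69.95 × 0.3006 = 21.03 kg
  Rutile: 37.42 × 0.01020 = 0.3817 kg
  Anhydrous borax: 212.8 × 0 = 0 kg
  Strontium carbonate: 49.97 × 0.2996 = 14.97 kg
Total LOI = 36.38 kg
Glass = batch − LOI = 370.1 − 36.38 = 333.8 kg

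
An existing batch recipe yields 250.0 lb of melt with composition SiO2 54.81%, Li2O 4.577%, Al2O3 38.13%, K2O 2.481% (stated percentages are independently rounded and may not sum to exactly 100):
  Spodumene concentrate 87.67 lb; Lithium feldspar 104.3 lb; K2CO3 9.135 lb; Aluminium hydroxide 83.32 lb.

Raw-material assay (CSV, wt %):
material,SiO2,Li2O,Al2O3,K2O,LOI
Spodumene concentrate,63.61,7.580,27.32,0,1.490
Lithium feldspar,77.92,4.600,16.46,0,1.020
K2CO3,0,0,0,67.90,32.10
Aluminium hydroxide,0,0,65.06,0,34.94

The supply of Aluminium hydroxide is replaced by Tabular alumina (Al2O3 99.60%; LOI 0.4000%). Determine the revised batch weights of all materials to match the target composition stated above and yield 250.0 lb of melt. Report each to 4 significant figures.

Revised batch per 250.0 lb melt:
  Spodumene concentrate: 87.67 lb
  Lithium feldspar: 104.3 lb
  K2CO3: 9.135 lb
  Tabular alumina: 54.43 lb
Total batch = 255.5 lb; LOI loss = 5.520 lb

The whole derivation runs at full float precision at each step. Intermediates are displayed rounded to 4 significant digits between the steps; each reported result is rounded exactly once — derived quantities (the totals, net glass mass, four oxide percentages, ignition loss, yield) are computed starting from the weights per 250.0 lb of glass in full precision, exactly as printed in problem or answer.
Oxide-by-oxide targets in 250.0 lb melt:
  SiO2: 54.81% × 250.0 = 137.0 lb
  Li2O: 4.577% × 250.0 = 11.44 lb
  Al2O3: 38.13% × 250.0 = 95.32 lb
  K2O: 2.481% × 250.0 = 6.202 lb
Mass-balance tally per oxide applying the batch weights above, relative to the basis at hand (delivered sums recover each target modulo rounding of the values):
  SiO2: 87.67·0.6361 + 104.3·0.7792 = 137.0 lb (target 137.0 lb)
  Li2O: 87.67·0.07580 + 104.3·0.04600 = 11.44 lb (target 11.44 lb)
  Al2O3: 87.67·0.2732 + 104.3·0.1646 + 54.43·0.9960 = 95.33 lb (target 95.32 lb)
  K2O: 9.135·0.6790 = 6.203 lb (target 6.202 lb)
Auditing the glass mass value: total batch − LOI = 250.0 lb (the targets, summed, come to 250.0 lb; the stated basis being 250.0 lb — deltas are rounding alone).
Whole-batch sum: Σ batch = 255.5 lb; the LOI term Σ batch·LOI equals 5.520 lb; glass ÷ batch gives a yield of 97.84%.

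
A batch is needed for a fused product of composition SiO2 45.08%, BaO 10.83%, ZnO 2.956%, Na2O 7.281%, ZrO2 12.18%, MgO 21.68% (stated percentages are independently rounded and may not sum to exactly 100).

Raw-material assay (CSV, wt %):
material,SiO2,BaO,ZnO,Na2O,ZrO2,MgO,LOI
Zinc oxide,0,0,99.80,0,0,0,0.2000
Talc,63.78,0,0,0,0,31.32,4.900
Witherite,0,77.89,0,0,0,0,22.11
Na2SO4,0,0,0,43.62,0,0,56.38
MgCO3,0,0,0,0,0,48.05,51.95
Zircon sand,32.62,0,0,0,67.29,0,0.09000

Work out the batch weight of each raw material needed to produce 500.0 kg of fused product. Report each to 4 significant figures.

Each numeric step maintains full precision at every stage. In-progress results are shown rounded to four significant digits across the worked steps — exactly one rounding goes into each reported value. Derived quantities (ignition loss, glass mass, the totals, the six compositions, yield) are re-derived starting from the weights per 500.0 kg of glass at exact precision as given in question or answer.
Target oxide masses per 500.0 kg fused product:
  SiO2: 45.08% × 500.0 = 225.4 kg
  BaO: 10.83% × 500.0 = 54.15 kg
  ZnO: 2.956% × 500.0 = 14.78 kg
  Na2O: 7.281% × 500.0 = 36.40 kg
  ZrO2: 12.18% × 500.0 = 60.90 kg
  MgO: 21.68% × 500.0 = 108.4 kg
Mass-balance tally per oxide given the weights on record, at the basis given (target by target, the sums agree exact up to rounding of places):
  SiO2: 307.1·0.6378 + 90.50·0.3262 = 225.4 kg (target 225.4 kg)
  BaO: 69.52·0.7789 = 54.15 kg (target 54.15 kg)
  ZnO: 14.81·0.9980 = 14.78 kg (target 14.78 kg)
  Na2O: 83.46·0.4362 = 36.41 kg (target 36.40 kg)
  ZrO2: 90.50·0.6729 = 60.90 kg (target 60.90 kg)
  MgO: 307.1·0.3132 + 25.41·0.4805 = 108.4 kg (target 108.4 kg)
The glass-mass cross-check: total charge less LOI = 500.0 kg (per-oxide target masses sum to 500.0 kg; with the basis standing at 500.0 kg — a pure rounding effect).
Batch total: Σ batch = 590.8 kg; Σ batch·LOI gives LOI loss = 90.79 kg; yield = glass ÷ total batch = 84.63%.

Batch per 500.0 kg fused product:
  Zinc oxide: 14.81 kg
  Talc: 307.1 kg
  Witherite: 69.52 kg
  Na2SO4: 83.46 kg
  MgCO3: 25.41 kg
  Zircon sand: 90.50 kg
Total batch = 590.8 kg; LOI loss = 90.79 kg; yield = 84.63%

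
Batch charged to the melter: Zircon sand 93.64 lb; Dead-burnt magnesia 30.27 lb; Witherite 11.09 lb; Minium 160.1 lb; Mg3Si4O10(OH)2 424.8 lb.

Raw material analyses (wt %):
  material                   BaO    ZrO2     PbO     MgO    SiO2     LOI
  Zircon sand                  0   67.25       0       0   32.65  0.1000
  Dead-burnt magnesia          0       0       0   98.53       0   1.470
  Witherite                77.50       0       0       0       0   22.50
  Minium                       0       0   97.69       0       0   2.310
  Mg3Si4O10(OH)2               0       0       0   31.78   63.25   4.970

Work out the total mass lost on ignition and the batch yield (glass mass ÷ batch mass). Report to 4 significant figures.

LOI loss = 27.84 lb; glass = 692.1 lb; yield = 96.13%

All arithmetic holds full float precision through the solve; intermediates are printed, rounded to four significant digits, at each printed step; a single rounding completes each reported figure; all derived quantities, including five oxide percentages, the totals, ignition loss, glass mass, yield, are rebuilt starting from the weights on 692.1 lb of glass in full precision as given in problem or answer.
Per-material ignition loss:
  Zircon sand: 93.64 × 0.001000 = 0.09364 lb
  Dead-burnt magnesia: 30.27 × 0.01470 = 0.4450 lb
  Witherite: 11.09 × 0.2250 = 2.495 lb
  Minium: 160.1 × 0.02310 = 3.698 lb
  Mg3Si4O10(OH)2: 424.8 × 0.04970 = 21.11 lb
Total LOI = 27.84 lb
Glass = batch − LOI = 719.9 − 27.84 = 692.1 lb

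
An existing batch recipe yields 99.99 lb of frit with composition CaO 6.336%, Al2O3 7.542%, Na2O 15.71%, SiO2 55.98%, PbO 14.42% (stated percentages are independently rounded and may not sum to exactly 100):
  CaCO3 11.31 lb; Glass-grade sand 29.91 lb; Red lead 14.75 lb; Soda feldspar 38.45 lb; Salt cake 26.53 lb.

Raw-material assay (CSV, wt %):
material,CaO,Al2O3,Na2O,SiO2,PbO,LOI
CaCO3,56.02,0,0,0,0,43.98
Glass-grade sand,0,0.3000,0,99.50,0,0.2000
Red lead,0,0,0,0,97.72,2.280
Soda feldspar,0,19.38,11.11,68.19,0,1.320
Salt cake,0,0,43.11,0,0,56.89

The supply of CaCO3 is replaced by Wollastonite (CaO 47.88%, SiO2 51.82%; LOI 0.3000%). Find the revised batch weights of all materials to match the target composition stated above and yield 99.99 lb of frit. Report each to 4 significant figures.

Revised batch per 99.99 lb frit:
  Wollastonite: 13.23 lb
  Glass-grade sand: 22.94 lb
  Red lead: 14.75 lb
  Soda feldspar: 38.56 lb
  Salt cake: 26.50 lb
Total batch = 116.0 lb; LOI loss = 16.01 lb

Values along the way are displayed, with 4-significant-figure rounding, in the printout. The whole derivation runs at full float precision at every stage — each reported number is rounded exactly once; the derived quantities are rebuilt in exact precision (LOI, the five compositions, net glass mass, the totals, yield) from the batch weights on 99.99 lb of glass, as given in either problem or answer.
Per-oxide target masses for 99.99 lb frit:
  CaO: 6.336% × 99.99 = 6.335 lb
  Al2O3: 7.542% × 99.99 = 7.541 lb
  Na2O: 15.71% × 99.99 = 15.71 lb
  SiO2: 55.98% × 99.99 = 55.97 lb
  PbO: 14.42% × 99.99 = 14.42 lb
Verifying the oxide balance applying the batch weights above, on the stated basis (each sum matches its target mass inside rounding margins):
  CaO: 13.23·0.4788 = 6.335 lb (target 6.335 lb)
  Al2O3: 22.94·0.003000 + 38.56·0.1938 = 7.542 lb (target 7.541 lb)
  Na2O: 38.56·0.1111 + 26.50·0.4311 = 15.71 lb (target 15.71 lb)
  SiO2: 13.23·0.5182 + 22.94·0.9950 + 38.56·0.6819 = 55.98 lb (target 55.97 lb)
  PbO: 14.75·0.9772 = 14.41 lb (target 14.42 lb)
Glass-mass sanity pass: net batch after ignition = 99.97 lb (the targets, summed, come to 99.98 lb; stated basis 99.99 lb — a pure rounding effect).
Whole-batch sum: Σ batch = 116.0 lb; LOI removed, Σ of batch·LOI: 16.01 lb; yield: glass divided by total = 86.20%.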